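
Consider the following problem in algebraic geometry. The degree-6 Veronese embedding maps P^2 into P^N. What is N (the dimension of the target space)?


The Veronese embedding v_d: P^n -> P^N maps each point to all
degree-d monomials in n+1 homogeneous coordinates.
N = C(n+d, d) - 1
N = C(2+6, 6) - 1
N = C(8, 6) - 1
C(8, 6) = 28
N = 28 - 1 = 27

27


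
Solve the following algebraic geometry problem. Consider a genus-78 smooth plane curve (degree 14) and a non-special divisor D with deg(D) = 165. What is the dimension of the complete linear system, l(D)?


First, compute the genus of a smooth plane curve of degree 14:
g = (d-1)(d-2)/2 = (14-1)(14-2)/2 = 78
For a non-special divisor D (i.e., h^1(D) = 0), Riemann-Roch gives:
l(D) = deg(D) - g + 1
Since deg(D) = 165 >= 2g - 1 = 155, D is non-special.
l(D) = 165 - 78 + 1 = 88

88


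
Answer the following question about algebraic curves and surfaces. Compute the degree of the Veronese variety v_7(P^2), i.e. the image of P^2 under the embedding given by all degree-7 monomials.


The Veronese variety v_7(P^2) has degree d^r.
d^r = 7^2 = 49

49


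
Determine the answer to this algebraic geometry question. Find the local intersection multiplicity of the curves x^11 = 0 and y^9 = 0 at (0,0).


The intersection multiplicity of V(x^a) and V(y^b) at the origin is:
I(O; V(x^11), V(y^9)) = dim_k(k[x,y]/(x^11, y^9))
A basis for k[x,y]/(x^11, y^9) is the set of monomials x^i * y^j
where 0 <= i < 11 and 0 <= j < 9.
The number of such monomials is 11 * 9 = 99

99


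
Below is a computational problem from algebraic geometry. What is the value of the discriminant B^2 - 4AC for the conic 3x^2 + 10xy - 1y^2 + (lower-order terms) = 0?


The discriminant of a conic Ax^2 + Bxy + Cy^2 + ... = 0 is B^2 - 4AC.
B^2 = 10^2 = 100
4AC = 4*3*(-1) = -12
Discriminant = 100 + 12 = 112

112


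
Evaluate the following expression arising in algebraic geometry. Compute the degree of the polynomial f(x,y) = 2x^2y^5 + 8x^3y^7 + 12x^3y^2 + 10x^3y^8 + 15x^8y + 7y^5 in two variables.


Examine each term for its total degree (sum of exponents).
  Term '2x^2y^5' has total degree 2+5 = 7.
  Term '8x^3y^7' has total degree 3+7 = 10.
  Term '12x^3y^2' has total degree 3+2 = 5.
  Term '10x^3y^8' has total degree 3+8 = 11.
  Term '15x^8y' has total degree 8+1 = 9.
  Term '7y^5' has total degree 0+5 = 5.
The maximum total degree among all terms is 11.

11


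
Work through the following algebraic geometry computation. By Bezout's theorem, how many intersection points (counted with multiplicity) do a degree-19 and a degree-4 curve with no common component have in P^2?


Bezout's theorem states the intersection count equals the product of degrees.
Intersection count = 19 * 4 = 76

76


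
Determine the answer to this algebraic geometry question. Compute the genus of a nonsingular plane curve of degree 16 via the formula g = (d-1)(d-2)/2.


Using the genus formula for smooth plane curves:
g = (d-1)(d-2)/2
g = (16-1)(16-2)/2
g = 15*14/2
g = 210/2 = 105

105


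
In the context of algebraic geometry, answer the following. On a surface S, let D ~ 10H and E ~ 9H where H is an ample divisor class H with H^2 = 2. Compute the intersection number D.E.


Using bilinearity of the intersection pairing on a surface S:
(aH).(bH) = ab * (H.H)
We have H^2 = 2.
D.E = (10H).(9H) = 10*9*2
= 90*2
= 180

180


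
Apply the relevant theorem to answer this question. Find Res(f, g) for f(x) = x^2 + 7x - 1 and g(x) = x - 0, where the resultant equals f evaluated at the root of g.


For Res(f, x - c), we evaluate f at x = c.
f(0) = 0^2 + 7*0 - 1
= 0 + 0 - 1
= 0 - 1 = -1
Res(f, g) = -1

-1


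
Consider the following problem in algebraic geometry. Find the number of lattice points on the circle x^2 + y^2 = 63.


Systematically check integer values of x where x^2 <= 63.
For each valid x, check if 63 - x^2 is a perfect square.
Total integer solutions found: 0

0


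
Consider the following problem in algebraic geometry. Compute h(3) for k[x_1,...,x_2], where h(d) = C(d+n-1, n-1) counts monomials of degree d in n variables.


The Hilbert function for the polynomial ring in 2 variables is:
h(d) = C(d+n-1, n-1)
h(3) = C(3+2-1, 2-1) = C(4, 1)
= 4! / (1! * 3!)
= 4

4


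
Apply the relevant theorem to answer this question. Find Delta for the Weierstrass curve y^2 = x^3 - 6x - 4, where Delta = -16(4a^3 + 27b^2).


Compute each component:
4a^3 = 4*(-6)^3 = 4*(-216) = -864
27b^2 = 27*(-4)^2 = 27*16 = 432
4a^3 + 27b^2 = -864 + 432 = -432
Delta = -16*(-432) = 6912

6912


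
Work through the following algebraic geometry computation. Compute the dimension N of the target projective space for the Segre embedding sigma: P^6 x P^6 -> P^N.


The Segre embedding maps P^m x P^n into P^N via
all products of coordinates from each factor.
N = (m+1)(n+1) - 1
N = (6+1)(6+1) - 1
N = 7*7 - 1
N = 49 - 1 = 48

48


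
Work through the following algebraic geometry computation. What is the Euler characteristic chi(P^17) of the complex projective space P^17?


The complex projective space P^17 has one cell in each even real dimension 0, 2, ..., 34.
The cohomology groups are H^{2k}(P^17) = Z for k = 0,...,17, and 0 otherwise.
Euler characteristic = sum of Betti numbers = 1 per even-dimensional cohomology group.
chi(P^17) = 17 + 1 = 18

18


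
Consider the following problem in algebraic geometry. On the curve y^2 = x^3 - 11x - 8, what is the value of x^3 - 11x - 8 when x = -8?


Compute x^3 - 11x - 8 at x = -8:
x^3 = (-8)^3 = -512
(-11)*x = (-11)*(-8) = 88
Sum: -512 + 88 - 8 = -432

-432


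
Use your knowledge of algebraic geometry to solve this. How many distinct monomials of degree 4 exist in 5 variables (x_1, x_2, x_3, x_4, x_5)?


The number of degree-4 monomials in 5 variables is C(d+n-1, n-1).
= C(4+5-1, 5-1) = C(8, 4)
= 70

70


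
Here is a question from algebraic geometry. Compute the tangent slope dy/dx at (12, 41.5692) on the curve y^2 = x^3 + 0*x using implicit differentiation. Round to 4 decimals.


Using implicit differentiation of y^2 = x^3 + 0*x:
2y * dy/dx = 3x^2 + 0
dy/dx = (3x^2 + 0)/(2y)
Numerator: 3*12^2 + 0 = 432
Denominator: 2*41.5692 = 83.1384
dy/dx = 432/83.1384 = 5.1962

5.1962


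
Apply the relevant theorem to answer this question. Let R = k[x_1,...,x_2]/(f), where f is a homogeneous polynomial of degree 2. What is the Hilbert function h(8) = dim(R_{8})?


For R = k[x_1,...,x_n]/(f) with f homogeneous of degree e:
The Hilbert series is (1 - t^e)/(1 - t)^n.
So h(d) = C(d+n-1, n-1) - C(d-e+n-1, n-1) for d >= e.
With n=2, e=2, d=8:
C(8+2-1, 2-1) = C(9, 1) = 9
C(8-2+2-1, 2-1) = C(7, 1) = 7
h(8) = 9 - 7 = 2

2


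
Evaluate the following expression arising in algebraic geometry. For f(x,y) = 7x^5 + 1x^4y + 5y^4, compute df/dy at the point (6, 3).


df/dy = 1*x^4 + 4*5*y^3
At (6,3): 1*6^4 + 4*5*3^3
= 1296 + 540
= 1836

1836


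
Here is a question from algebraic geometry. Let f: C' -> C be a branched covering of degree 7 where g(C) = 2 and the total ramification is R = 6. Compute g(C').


Riemann-Hurwitz formula: 2g' - 2 = d(2g - 2) + R
Given: d = 7, g = 2, R = 6
2g' - 2 = 7*(2*2 - 2) + 6
2g' - 2 = 7*2 + 6
2g' - 2 = 14 + 6 = 20
2g' = 22
g' = 11

11


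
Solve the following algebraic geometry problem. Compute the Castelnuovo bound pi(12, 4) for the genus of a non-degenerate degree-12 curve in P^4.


Castelnuovo's bound: write d - 1 = m(r-1) + epsilon with 0 <= epsilon < r-1.
d - 1 = 12 - 1 = 11
r - 1 = 4 - 1 = 3
11 = 3*3 + 2, so m = 3, epsilon = 2
pi(d, r) = m(m-1)(r-1)/2 + m*epsilon
= 3*2*3/2 + 3*2
= 18/2 + 6
= 9 + 6 = 15

15


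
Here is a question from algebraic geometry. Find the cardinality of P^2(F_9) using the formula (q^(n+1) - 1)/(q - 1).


P^2(F_9) has (q^(n+1) - 1)/(q - 1) points.
= 9^2 + 9^1 + 9^0
= 81 + 9 + 1
= 91

91


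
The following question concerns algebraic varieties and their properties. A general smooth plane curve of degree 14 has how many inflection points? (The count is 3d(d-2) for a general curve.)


For a general smooth plane curve C of degree d, the inflection points are
the intersection of C with its Hessian curve, which has degree 3(d-2).
By Bezout, the total intersection number is d * 3(d-2) = 14 * 36 = 504.
For a general curve every flex is ordinary, so each contributes
multiplicity 1 to C·Hess(C), and the number of distinct inflection
points is 3d(d-2).
Inflection points = 3*14*(14-2) = 3*14*12 = 504

504


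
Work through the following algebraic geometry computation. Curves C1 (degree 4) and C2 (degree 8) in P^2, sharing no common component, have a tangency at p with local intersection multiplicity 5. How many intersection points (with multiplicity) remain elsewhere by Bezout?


By Bezout's theorem, the total intersection number is d1 * d2.
Total = 4 * 8 = 32
Intersection multiplicity at p = 5
Remaining intersections = 32 - 5 = 27

27


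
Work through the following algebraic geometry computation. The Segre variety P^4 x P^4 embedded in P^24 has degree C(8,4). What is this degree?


The degree of the Segre variety P^4 x P^4 is C(m+n, m).
= C(8, 4)
= 70

70


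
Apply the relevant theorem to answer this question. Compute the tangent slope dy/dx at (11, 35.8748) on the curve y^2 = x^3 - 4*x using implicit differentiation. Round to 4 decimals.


Using implicit differentiation of y^2 = x^3 - 4*x:
2y * dy/dx = 3x^2 - 4
dy/dx = (3x^2 - 4)/(2y)
Numerator: 3*11^2 - 4 = 359
Denominator: 2*35.8748 = 71.7496
dy/dx = 359/71.7496 = 5.0035

5.0035


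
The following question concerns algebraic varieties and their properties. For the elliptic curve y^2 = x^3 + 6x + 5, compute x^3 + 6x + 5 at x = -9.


Compute x^3 + 6x + 5 at x = -9:
x^3 = (-9)^3 = -729
6*x = 6*(-9) = -54
Sum: -729 - 54 + 5 = -778

-778


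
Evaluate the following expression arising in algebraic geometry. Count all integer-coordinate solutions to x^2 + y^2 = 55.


Systematically check integer values of x where x^2 <= 55.
For each valid x, check if 55 - x^2 is a perfect square.
Total integer solutions found: 0

0


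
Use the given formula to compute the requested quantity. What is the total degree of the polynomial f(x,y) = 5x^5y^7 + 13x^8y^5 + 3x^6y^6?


Examine each term for its total degree (sum of exponents).
  Term '5x^5y^7' has total degree 5+7 = 12.
  Term '13x^8y^5' has total degree 8+5 = 13.
  Term '3x^6y^6' has total degree 6+6 = 12.
The maximum total degree among all terms is 13.

13


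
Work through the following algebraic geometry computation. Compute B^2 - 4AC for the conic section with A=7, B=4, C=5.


The discriminant of a conic Ax^2 + Bxy + Cy^2 + ... = 0 is B^2 - 4AC.
B^2 = 4^2 = 16
4AC = 4*7*5 = 140
Discriminant = 16 - 140 = -124

-124


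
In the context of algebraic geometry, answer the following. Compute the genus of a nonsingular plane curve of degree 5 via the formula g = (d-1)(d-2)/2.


Using the genus formula for smooth plane curves:
g = (d-1)(d-2)/2
g = (5-1)(5-2)/2
g = 4*3/2
g = 12/2 = 6

6


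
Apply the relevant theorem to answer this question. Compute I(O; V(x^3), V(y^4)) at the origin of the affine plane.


The intersection multiplicity of V(x^a) and V(y^b) at the origin is:
I(O; V(x^3), V(y^4)) = dim_k(k[x,y]/(x^3, y^4))
A basis for k[x,y]/(x^3, y^4) is the set of monomials x^i * y^j
where 0 <= i < 3 and 0 <= j < 4.
The number of such monomials is 3 * 4 = 12

12


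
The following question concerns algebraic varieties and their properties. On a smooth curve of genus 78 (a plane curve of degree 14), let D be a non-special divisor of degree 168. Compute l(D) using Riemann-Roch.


First, compute the genus of a smooth plane curve of degree 14:
g = (d-1)(d-2)/2 = (14-1)(14-2)/2 = 78
For a non-special divisor D (i.e., h^1(D) = 0), Riemann-Roch gives:
l(D) = deg(D) - g + 1
Since deg(D) = 168 >= 2g - 1 = 155, D is non-special.
l(D) = 168 - 78 + 1 = 91

91


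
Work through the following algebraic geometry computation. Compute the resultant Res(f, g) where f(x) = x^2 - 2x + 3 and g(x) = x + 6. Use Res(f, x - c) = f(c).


For Res(f, x - c), we evaluate f at x = c.
f(-6) = (-6)^2 - 2*(-6) + 3
= 36 + 12 + 3
= 48 + 3 = 51
Res(f, g) = 51

51


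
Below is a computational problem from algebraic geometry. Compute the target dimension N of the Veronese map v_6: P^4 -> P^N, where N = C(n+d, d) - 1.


The Veronese embedding v_d: P^n -> P^N maps each point to all
degree-d monomials in n+1 homogeneous coordinates.
N = C(n+d, d) - 1
N = C(4+6, 6) - 1
N = C(10, 6) - 1
C(10, 6) = 210
N = 210 - 1 = 209

209


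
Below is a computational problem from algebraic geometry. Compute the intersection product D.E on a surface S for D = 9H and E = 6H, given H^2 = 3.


Using bilinearity of the intersection pairing on a surface S:
(aH).(bH) = ab * (H.H)
We have H^2 = 3.
D.E = (9H).(6H) = 9*6*3
= 54*3
= 162

162


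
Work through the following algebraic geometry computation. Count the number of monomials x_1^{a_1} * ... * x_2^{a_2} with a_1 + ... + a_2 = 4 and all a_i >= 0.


The number of degree-4 monomials in 2 variables is C(d+n-1, n-1).
= C(4+2-1, 2-1) = C(5, 1)
= 5

5


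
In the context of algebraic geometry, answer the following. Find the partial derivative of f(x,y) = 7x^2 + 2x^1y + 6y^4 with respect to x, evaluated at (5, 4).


df/dx = 2*7*x^1 + 1*2*x^0*y
At (5,4): 2*7*5^1 + 1*2*5^0*4
= 70 + 8
= 78

78


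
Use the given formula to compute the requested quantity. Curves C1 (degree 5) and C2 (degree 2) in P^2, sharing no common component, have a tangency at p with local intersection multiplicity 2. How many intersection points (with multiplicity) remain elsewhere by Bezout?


By Bezout's theorem, the total intersection number is d1 * d2.
Total = 5 * 2 = 10
Intersection multiplicity at p = 2
Remaining intersections = 10 - 2 = 8

8


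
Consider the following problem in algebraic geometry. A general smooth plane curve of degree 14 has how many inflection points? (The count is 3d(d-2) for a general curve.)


For a general smooth plane curve C of degree d, the inflection points are
the intersection of C with its Hessian curve, which has degree 3(d-2).
By Bezout, the total intersection number is d * 3(d-2) = 14 * 36 = 504.
For a general curve every flex is ordinary, so each contributes
multiplicity 1 to C·Hess(C), and the number of distinct inflection
points is 3d(d-2).
Inflection points = 3*14*(14-2) = 3*14*12 = 504

504


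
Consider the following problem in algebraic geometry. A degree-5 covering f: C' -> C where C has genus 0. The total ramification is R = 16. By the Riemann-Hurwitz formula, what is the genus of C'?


Riemann-Hurwitz formula: 2g' - 2 = d(2g - 2) + R
Given: d = 5, g = 0, R = 16
2g' - 2 = 5*(2*0 - 2) + 16
2g' - 2 = 5*(-2) + 16
2g' - 2 = -10 + 16 = 6
2g' = 8
g' = 4

4


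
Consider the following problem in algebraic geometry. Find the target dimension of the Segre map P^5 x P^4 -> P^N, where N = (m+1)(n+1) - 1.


The Segre embedding maps P^m x P^n into P^N via
all products of coordinates from each factor.
N = (m+1)(n+1) - 1
N = (5+1)(4+1) - 1
N = 6*5 - 1
N = 30 - 1 = 29

29


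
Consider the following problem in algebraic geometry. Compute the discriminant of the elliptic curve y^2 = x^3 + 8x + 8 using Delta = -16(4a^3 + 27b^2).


Compute each component:
4a^3 = 4*8^3 = 4*512 = 2048
27b^2 = 27*8^2 = 27*64 = 1728
4a^3 + 27b^2 = 2048 + 1728 = 3776
Delta = -16*3776 = -60416

-60416


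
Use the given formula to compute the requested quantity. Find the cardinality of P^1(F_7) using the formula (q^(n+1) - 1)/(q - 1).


P^1(F_7) has (q^(n+1) - 1)/(q - 1) points.
= 7^1 + 7^0
= 7 + 1
= 8

8


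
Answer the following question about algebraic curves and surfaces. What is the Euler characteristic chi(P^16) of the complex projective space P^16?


The complex projective space P^16 has one cell in each even real dimension 0, 2, ..., 32.
The cohomology groups are H^{2k}(P^16) = Z for k = 0,...,16, and 0 otherwise.
Euler characteristic = sum of Betti numbers = 1 per even-dimensional cohomology group.
chi(P^16) = 16 + 1 = 17

17


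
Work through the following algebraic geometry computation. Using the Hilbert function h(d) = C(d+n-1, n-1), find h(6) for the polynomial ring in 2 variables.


The Hilbert function for the polynomial ring in 2 variables is:
h(d) = C(d+n-1, n-1)
h(6) = C(6+2-1, 2-1) = C(7, 1)
= 7! / (1! * 6!)
= 7

7


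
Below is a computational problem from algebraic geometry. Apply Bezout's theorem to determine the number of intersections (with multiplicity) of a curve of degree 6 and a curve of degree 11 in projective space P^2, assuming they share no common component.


Bezout's theorem states the intersection count equals the product of degrees.
Intersection count = 6 * 11 = 66

66


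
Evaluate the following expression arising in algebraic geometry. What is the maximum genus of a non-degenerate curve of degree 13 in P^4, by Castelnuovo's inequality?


Castelnuovo's bound: write d - 1 = m(r-1) + epsilon with 0 <= epsilon < r-1.
d - 1 = 13 - 1 = 12
r - 1 = 4 - 1 = 3
12 = 4*3 + 0, so m = 4, epsilon = 0
pi(d, r) = m(m-1)(r-1)/2 + m*epsilon
= 4*3*3/2 + 4*0
= 36/2 + 0
= 18 + 0 = 18

18


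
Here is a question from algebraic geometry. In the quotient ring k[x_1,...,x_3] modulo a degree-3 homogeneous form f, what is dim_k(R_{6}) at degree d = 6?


For R = k[x_1,...,x_n]/(f) with f homogeneous of degree e:
The Hilbert series is (1 - t^e)/(1 - t)^n.
So h(d) = C(d+n-1, n-1) - C(d-e+n-1, n-1) for d >= e.
With n=3, e=3, d=6:
C(6+3-1, 3-1) = C(8, 2) = 28
C(6-3+3-1, 3-1) = C(5, 2) = 10
h(6) = 28 - 10 = 18

18


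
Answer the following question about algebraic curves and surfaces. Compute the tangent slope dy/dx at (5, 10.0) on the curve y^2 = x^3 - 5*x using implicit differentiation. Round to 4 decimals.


Using implicit differentiation of y^2 = x^3 - 5*x:
2y * dy/dx = 3x^2 - 5
dy/dx = (3x^2 - 5)/(2y)
Numerator: 3*5^2 - 5 = 70
Denominator: 2*10.0 = 20.0
dy/dx = 70/20.0 = 3.5000

3.5000


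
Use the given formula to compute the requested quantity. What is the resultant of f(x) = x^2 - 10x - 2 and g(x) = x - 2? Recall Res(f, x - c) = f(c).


For Res(f, x - c), we evaluate f at x = c.
f(2) = 2^2 - 10*2 - 2
= 4 - 20 - 2
= -16 - 2 = -18
Res(f, g) = -18

-18


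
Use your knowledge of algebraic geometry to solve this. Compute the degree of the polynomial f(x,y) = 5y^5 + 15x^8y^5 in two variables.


Examine each term for its total degree (sum of exponents).
  Term '5y^5' has total degree 0+5 = 5.
  Term '15x^8y^5' has total degree 8+5 = 13.
The maximum total degree among all terms is 13.

13


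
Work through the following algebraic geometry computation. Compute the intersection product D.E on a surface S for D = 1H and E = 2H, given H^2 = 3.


Using bilinearity of the intersection pairing on a surface S:
(aH).(bH) = ab * (H.H)
We have H^2 = 3.
D.E = (1H).(2H) = 1*2*3
= 2*3
= 6

6


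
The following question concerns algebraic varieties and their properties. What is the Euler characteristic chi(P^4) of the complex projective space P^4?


The complex projective space P^4 has one cell in each even real dimension 0, 2, ..., 8.
The cohomology groups are H^{2k}(P^4) = Z for k = 0,...,4, and 0 otherwise.
Euler characteristic = sum of Betti numbers = 1 per even-dimensional cohomology group.
chi(P^4) = 4 + 1 = 5

5


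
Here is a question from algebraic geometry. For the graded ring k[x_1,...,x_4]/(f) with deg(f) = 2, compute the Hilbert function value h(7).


For R = k[x_1,...,x_n]/(f) with f homogeneous of degree e:
The Hilbert series is (1 - t^e)/(1 - t)^n.
So h(d) = C(d+n-1, n-1) - C(d-e+n-1, n-1) for d >= e.
With n=4, e=2, d=7:
C(7+4-1, 4-1) = C(10, 3) = 120
C(7-2+4-1, 4-1) = C(8, 3) = 56
h(7) = 120 - 56 = 64

64


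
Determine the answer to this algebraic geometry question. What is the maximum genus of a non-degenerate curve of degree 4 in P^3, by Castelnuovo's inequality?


Castelnuovo's bound: write d - 1 = m(r-1) + epsilon with 0 <= epsilon < r-1.
d - 1 = 4 - 1 = 3
r - 1 = 3 - 1 = 2
3 = 1*2 + 1, so m = 1, epsilon = 1
pi(d, r) = m(m-1)(r-1)/2 + m*epsilon
= 1*0*2/2 + 1*1
= 0/2 + 1
= 0 + 1 = 1

1


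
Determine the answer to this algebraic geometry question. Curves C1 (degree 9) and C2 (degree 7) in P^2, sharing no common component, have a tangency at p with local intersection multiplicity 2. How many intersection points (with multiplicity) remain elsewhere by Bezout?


By Bezout's theorem, the total intersection number is d1 * d2.
Total = 9 * 7 = 63
Intersection multiplicity at p = 2
Remaining intersections = 63 - 2 = 61

61


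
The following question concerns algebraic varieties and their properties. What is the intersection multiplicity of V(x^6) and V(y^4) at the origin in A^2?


The intersection multiplicity of V(x^a) and V(y^b) at the origin is:
I(O; V(x^6), V(y^4)) = dim_k(k[x,y]/(x^6, y^4))
A basis for k[x,y]/(x^6, y^4) is the set of monomials x^i * y^j
where 0 <= i < 6 and 0 <= j < 4.
The number of such monomials is 6 * 4 = 24

24


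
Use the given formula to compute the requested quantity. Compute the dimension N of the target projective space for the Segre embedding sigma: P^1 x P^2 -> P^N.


The Segre embedding maps P^m x P^n into P^N via
all products of coordinates from each factor.
N = (m+1)(n+1) - 1
N = (1+1)(2+1) - 1
N = 2*3 - 1
N = 6 - 1 = 5

5


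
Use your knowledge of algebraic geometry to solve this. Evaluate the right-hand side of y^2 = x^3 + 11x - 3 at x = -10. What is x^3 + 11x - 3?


Compute x^3 + 11x - 3 at x = -10:
x^3 = (-10)^3 = -1000
11*x = 11*(-10) = -110
Sum: -1000 - 110 - 3 = -1113

-1113


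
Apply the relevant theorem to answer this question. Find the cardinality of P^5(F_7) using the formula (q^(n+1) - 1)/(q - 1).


P^5(F_7) has (q^(n+1) - 1)/(q - 1) points.
= 7^5 + 7^4 + 7^3 + 7^2 + 7^1 + 7^0
= 16807 + 2401 + 343 + 49 + 7 + 1
= 19608

19608


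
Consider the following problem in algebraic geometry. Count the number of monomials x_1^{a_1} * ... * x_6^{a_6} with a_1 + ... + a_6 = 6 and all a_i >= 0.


The number of degree-6 monomials in 6 variables is C(d+n-1, n-1).
= C(6+6-1, 6-1) = C(11, 5)
= 462

462


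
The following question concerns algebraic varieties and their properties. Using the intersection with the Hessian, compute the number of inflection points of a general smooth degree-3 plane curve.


For a general smooth plane curve C of degree d, the inflection points are
the intersection of C with its Hessian curve, which has degree 3(d-2).
By Bezout, the total intersection number is d * 3(d-2) = 3 * 3 = 9.
For a general curve every flex is ordinary, so each contributes
multiplicity 1 to C·Hess(C), and the number of distinct inflection
points is 3d(d-2).
Inflection points = 3*3*(3-2) = 3*3*1 = 9

9


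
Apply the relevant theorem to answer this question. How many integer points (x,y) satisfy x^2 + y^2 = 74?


Systematically check integer values of x where x^2 <= 74.
For each valid x, check if 74 - x^2 is a perfect square.
x=5: 74 - 25 = 49, sqrt = 7 (valid)
x=7: 74 - 49 = 25, sqrt = 5 (valid)
Total integer solutions found: 8

8


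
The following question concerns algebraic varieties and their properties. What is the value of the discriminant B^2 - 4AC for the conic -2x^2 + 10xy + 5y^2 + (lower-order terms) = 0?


The discriminant of a conic Ax^2 + Bxy + Cy^2 + ... = 0 is B^2 - 4AC.
B^2 = 10^2 = 100
4AC = 4*(-2)*5 = -40
Discriminant = 100 + 40 = 140

140


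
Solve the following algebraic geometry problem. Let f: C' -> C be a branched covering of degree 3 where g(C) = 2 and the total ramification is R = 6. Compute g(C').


Riemann-Hurwitz formula: 2g' - 2 = d(2g - 2) + R
Given: d = 3, g = 2, R = 6
2g' - 2 = 3*(2*2 - 2) + 6
2g' - 2 = 3*2 + 6
2g' - 2 = 6 + 6 = 12
2g' = 14
g' = 7

7


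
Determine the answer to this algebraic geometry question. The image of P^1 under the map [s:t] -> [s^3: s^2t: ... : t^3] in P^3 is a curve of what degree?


The rational normal curve in P^3 is the image of P^1 under the 3-uple Veronese.
A general hyperplane in P^3 pulls back to a degree-3 form on P^1, which has 3 zeros,
so the curve meets a general hyperplane in 3 points. Degree = 3.

3


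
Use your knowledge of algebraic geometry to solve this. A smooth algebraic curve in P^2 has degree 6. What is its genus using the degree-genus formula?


Using the genus formula for smooth plane curves:
g = (d-1)(d-2)/2
g = (6-1)(6-2)/2
g = 5*4/2
g = 20/2 = 10

10


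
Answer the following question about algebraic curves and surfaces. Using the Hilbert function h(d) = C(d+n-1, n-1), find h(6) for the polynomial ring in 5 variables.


The Hilbert function for the polynomial ring in 5 variables is:
h(d) = C(d+n-1, n-1)
h(6) = C(6+5-1, 5-1) = C(10, 4)
= 10! / (4! * 6!)
= 210

210


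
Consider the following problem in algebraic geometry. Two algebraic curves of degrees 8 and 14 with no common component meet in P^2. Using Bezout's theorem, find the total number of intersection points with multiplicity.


Bezout's theorem states the intersection count equals the product of degrees.
Intersection count = 8 * 14 = 112

112


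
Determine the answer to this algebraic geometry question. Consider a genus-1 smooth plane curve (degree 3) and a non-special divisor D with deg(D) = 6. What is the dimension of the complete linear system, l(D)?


First, compute the genus of a smooth plane curve of degree 3:
g = (d-1)(d-2)/2 = (3-1)(3-2)/2 = 1
For a non-special divisor D (i.e., h^1(D) = 0), Riemann-Roch gives:
l(D) = deg(D) - g + 1
Since deg(D) = 6 >= 2g - 1 = 1, D is non-special.
l(D) = 6 - 1 + 1 = 6

6


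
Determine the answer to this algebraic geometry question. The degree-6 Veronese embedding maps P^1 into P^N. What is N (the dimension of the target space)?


The Veronese embedding v_d: P^n -> P^N maps each point to all
degree-d monomials in n+1 homogeneous coordinates.
N = C(n+d, d) - 1
N = C(1+6, 6) - 1
N = C(7, 6) - 1
C(7, 6) = 7
N = 7 - 1 = 6

6


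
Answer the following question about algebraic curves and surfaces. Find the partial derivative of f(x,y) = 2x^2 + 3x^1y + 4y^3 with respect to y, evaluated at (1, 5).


df/dy = 3*x^1 + 3*4*y^2
At (1,5): 3*1^1 + 3*4*5^2
= 3 + 300
= 303

303


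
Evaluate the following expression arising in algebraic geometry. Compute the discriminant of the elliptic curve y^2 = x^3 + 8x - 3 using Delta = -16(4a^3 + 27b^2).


Compute each component:
4a^3 = 4*8^3 = 4*512 = 2048
27b^2 = 27*(-3)^2 = 27*9 = 243
4a^3 + 27b^2 = 2048 + 243 = 2291
Delta = -16*2291 = -36656

-36656


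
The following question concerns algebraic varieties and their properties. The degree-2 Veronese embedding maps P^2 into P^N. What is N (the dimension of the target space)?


The Veronese embedding v_d: P^n -> P^N maps each point to all
degree-d monomials in n+1 homogeneous coordinates.
N = C(n+d, d) - 1
N = C(2+2, 2) - 1
N = C(4, 2) - 1
C(4, 2) = 6
N = 6 - 1 = 5

5


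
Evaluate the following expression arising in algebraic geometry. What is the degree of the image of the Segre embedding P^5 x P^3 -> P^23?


The degree of the Segre variety P^5 x P^3 is C(m+n, m).
= C(8, 5)
= 56

56


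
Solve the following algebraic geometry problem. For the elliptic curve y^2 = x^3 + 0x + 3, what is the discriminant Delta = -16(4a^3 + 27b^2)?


Compute each component:
4a^3 = 4*0^3 = 4*0 = 0
27b^2 = 27*3^2 = 27*9 = 243
4a^3 + 27b^2 = 0 + 243 = 243
Delta = -16*243 = -3888

-3888


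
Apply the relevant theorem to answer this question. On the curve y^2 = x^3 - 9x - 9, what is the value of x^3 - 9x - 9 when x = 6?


Compute x^3 - 9x - 9 at x = 6:
x^3 = 6^3 = 216
(-9)*x = (-9)*6 = -54
Sum: 216 - 54 - 9 = 153

153


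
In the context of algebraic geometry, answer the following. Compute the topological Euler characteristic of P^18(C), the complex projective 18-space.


The complex projective space P^18 has one cell in each even real dimension 0, 2, ..., 36.
The cohomology groups are H^{2k}(P^18) = Z for k = 0,...,18, and 0 otherwise.
Euler characteristic = sum of Betti numbers = 1 per even-dimensional cohomology group.
chi(P^18) = 18 + 1 = 19

19


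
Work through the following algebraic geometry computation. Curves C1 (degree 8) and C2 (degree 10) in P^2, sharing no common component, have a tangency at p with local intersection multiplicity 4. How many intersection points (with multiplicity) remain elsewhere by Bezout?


By Bezout's theorem, the total intersection number is d1 * d2.
Total = 8 * 10 = 80
Intersection multiplicity at p = 4
Remaining intersections = 80 - 4 = 76

76


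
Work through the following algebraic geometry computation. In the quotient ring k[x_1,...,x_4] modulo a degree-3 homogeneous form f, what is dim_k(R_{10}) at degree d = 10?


For R = k[x_1,...,x_n]/(f) with f homogeneous of degree e:
The Hilbert series is (1 - t^e)/(1 - t)^n.
So h(d) = C(d+n-1, n-1) - C(d-e+n-1, n-1) for d >= e.
With n=4, e=3, d=10:
C(10+4-1, 4-1) = C(13, 3) = 286
C(10-3+4-1, 4-1) = C(10, 3) = 120
h(10) = 286 - 120 = 166

166


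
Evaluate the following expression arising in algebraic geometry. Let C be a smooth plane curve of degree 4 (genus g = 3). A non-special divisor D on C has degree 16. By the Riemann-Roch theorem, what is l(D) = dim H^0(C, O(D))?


First, compute the genus of a smooth plane curve of degree 4:
g = (d-1)(d-2)/2 = (4-1)(4-2)/2 = 3
For a non-special divisor D (i.e., h^1(D) = 0), Riemann-Roch gives:
l(D) = deg(D) - g + 1
Since deg(D) = 16 >= 2g - 1 = 5, D is non-special.
l(D) = 16 - 3 + 1 = 14

14


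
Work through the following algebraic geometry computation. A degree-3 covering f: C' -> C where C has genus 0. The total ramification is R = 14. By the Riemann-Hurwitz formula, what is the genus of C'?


Riemann-Hurwitz formula: 2g' - 2 = d(2g - 2) + R
Given: d = 3, g = 0, R = 14
2g' - 2 = 3*(2*0 - 2) + 14
2g' - 2 = 3*(-2) + 14
2g' - 2 = -6 + 14 = 8
2g' = 10
g' = 5

5


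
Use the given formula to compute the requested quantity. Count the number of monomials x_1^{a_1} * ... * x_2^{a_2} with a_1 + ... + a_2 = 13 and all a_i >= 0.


The number of degree-13 monomials in 2 variables is C(d+n-1, n-1).
= C(13+2-1, 2-1) = C(14, 1)
= 14

14


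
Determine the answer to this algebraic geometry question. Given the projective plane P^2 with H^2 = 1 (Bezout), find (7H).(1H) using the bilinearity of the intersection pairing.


Using bilinearity of the intersection pairing on the projective plane P^2:
(aH).(bH) = ab * (H.H)
We have H^2 = 1 (Bezout).
D.E = (7H).(1H) = 7*1*1
= 7*1
= 7

7


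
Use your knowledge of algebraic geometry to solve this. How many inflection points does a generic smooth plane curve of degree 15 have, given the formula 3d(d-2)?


For a general smooth plane curve C of degree d, the inflection points are
the intersection of C with its Hessian curve, which has degree 3(d-2).
By Bezout, the total intersection number is d * 3(d-2) = 15 * 39 = 585.
For a general curve every flex is ordinary, so each contributes
multiplicity 1 to C·Hess(C), and the number of distinct inflection
points is 3d(d-2).
Inflection points = 3*15*(15-2) = 3*15*13 = 585

585


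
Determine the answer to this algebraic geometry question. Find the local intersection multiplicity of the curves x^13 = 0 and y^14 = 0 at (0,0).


The intersection multiplicity of V(x^a) and V(y^b) at the origin is:
I(O; V(x^13), V(y^14)) = dim_k(k[x,y]/(x^13, y^14))
A basis for k[x,y]/(x^13, y^14) is the set of monomials x^i * y^j
where 0 <= i < 13 and 0 <= j < 14.
The number of such monomials is 13 * 14 = 182

182


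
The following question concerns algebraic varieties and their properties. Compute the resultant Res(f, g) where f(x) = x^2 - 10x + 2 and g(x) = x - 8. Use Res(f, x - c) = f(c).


For Res(f, x - c), we evaluate f at x = c.
f(8) = 8^2 - 10*8 + 2
= 64 - 80 + 2
= -16 + 2 = -14
Res(f, g) = -14

-14


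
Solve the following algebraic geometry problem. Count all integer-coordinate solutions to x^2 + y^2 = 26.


Systematically check integer values of x where x^2 <= 26.
For each valid x, check if 26 - x^2 is a perfect square.
x=1: 26 - 1 = 25, sqrt = 5 (valid)
x=5: 26 - 25 = 1, sqrt = 1 (valid)
Total integer solutions found: 8

8


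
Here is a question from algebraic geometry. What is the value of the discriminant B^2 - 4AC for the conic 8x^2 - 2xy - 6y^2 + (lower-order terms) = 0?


The discriminant of a conic Ax^2 + Bxy + Cy^2 + ... = 0 is B^2 - 4AC.
B^2 = (-2)^2 = 4
4AC = 4*8*(-6) = -192
Discriminant = 4 + 192 = 196

196


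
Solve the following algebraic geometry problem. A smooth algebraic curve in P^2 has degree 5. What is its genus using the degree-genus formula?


Using the genus formula for smooth plane curves:
g = (d-1)(d-2)/2
g = (5-1)(5-2)/2
g = 4*3/2
g = 12/2 = 6

6


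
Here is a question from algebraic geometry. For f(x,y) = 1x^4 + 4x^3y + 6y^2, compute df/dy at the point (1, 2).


df/dy = 4*x^3 + 2*6*y^1
At (1,2): 4*1^3 + 2*6*2^1
= 4 + 24
= 28

28


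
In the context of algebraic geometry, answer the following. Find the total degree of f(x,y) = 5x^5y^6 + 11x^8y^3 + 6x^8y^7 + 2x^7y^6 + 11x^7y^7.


Examine each term for its total degree (sum of exponents).
  Term '5x^5y^6' has total degree 5+6 = 11.
  Term '11x^8y^3' has total degree 8+3 = 11.
  Term '6x^8y^7' has total degree 8+7 = 15.
  Term '2x^7y^6' has total degree 7+6 = 13.
  Term '11x^7y^7' has total degree 7+7 = 14.
The maximum total degree among all terms is 15.

15


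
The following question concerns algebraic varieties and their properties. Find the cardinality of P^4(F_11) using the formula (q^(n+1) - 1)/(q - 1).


P^4(F_11) has (q^(n+1) - 1)/(q - 1) points.
= 11^4 + 11^3 + 11^2 + 11^1 + 11^0
= 14641 + 1331 + 121 + 11 + 1
= 16105

16105


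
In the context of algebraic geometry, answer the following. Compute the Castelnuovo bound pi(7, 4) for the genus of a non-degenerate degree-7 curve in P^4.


Castelnuovo's bound: write d - 1 = m(r-1) + epsilon with 0 <= epsilon < r-1.
d - 1 = 7 - 1 = 6
r - 1 = 4 - 1 = 3
6 = 2*3 + 0, so m = 2, epsilon = 0
pi(d, r) = m(m-1)(r-1)/2 + m*epsilon
= 2*1*3/2 + 2*0
= 6/2 + 0
= 3 + 0 = 3

3


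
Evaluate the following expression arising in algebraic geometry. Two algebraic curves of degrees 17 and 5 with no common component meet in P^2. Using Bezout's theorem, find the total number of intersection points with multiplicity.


Bezout's theorem states the intersection count equals the product of degrees.
Intersection count = 17 * 5 = 85

85


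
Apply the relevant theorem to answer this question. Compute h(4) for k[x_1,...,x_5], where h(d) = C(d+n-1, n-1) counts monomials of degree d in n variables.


The Hilbert function for the polynomial ring in 5 variables is:
h(d) = C(d+n-1, n-1)
h(4) = C(4+5-1, 5-1) = C(8, 4)
= 8! / (4! * 4!)
= 70

70


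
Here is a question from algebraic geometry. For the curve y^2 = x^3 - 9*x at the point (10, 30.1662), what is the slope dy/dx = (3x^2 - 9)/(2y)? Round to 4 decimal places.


Using implicit differentiation of y^2 = x^3 - 9*x:
2y * dy/dx = 3x^2 - 9
dy/dx = (3x^2 - 9)/(2y)
Numerator: 3*10^2 - 9 = 291
Denominator: 2*30.1662 = 60.3324
dy/dx = 291/60.3324 = 4.8233

4.8233


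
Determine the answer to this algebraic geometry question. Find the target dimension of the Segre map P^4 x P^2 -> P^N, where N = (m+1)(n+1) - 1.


The Segre embedding maps P^m x P^n into P^N via
all products of coordinates from each factor.
N = (m+1)(n+1) - 1
N = (4+1)(2+1) - 1
N = 5*3 - 1
N = 15 - 1 = 14

14


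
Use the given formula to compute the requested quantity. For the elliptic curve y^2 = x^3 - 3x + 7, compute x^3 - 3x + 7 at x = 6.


Compute x^3 - 3x + 7 at x = 6:
x^3 = 6^3 = 216
(-3)*x = (-3)*6 = -18
Sum: 216 - 18 + 7 = 205

205


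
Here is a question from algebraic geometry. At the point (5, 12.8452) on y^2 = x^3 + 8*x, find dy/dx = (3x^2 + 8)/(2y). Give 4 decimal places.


Using implicit differentiation of y^2 = x^3 + 8*x:
2y * dy/dx = 3x^2 + 8
dy/dx = (3x^2 + 8)/(2y)
Numerator: 3*5^2 + 8 = 83
Denominator: 2*12.8452 = 25.6904
dy/dx = 83/25.6904 = 3.2308

3.2308


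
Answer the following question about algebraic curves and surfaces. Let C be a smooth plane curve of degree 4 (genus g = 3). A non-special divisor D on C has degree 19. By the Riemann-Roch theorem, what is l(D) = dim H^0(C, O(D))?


First, compute the genus of a smooth plane curve of degree 4:
g = (d-1)(d-2)/2 = (4-1)(4-2)/2 = 3
For a non-special divisor D (i.e., h^1(D) = 0), Riemann-Roch gives:
l(D) = deg(D) - g + 1
Since deg(D) = 19 >= 2g - 1 = 5, D is non-special.
l(D) = 19 - 3 + 1 = 17

17


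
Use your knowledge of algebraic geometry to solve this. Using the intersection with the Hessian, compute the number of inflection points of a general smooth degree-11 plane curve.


For a general smooth plane curve C of degree d, the inflection points are
the intersection of C with its Hessian curve, which has degree 3(d-2).
By Bezout, the total intersection number is d * 3(d-2) = 11 * 27 = 297.
For a general curve every flex is ordinary, so each contributes
multiplicity 1 to C·Hess(C), and the number of distinct inflection
points is 3d(d-2).
Inflection points = 3*11*(11-2) = 3*11*9 = 297

297


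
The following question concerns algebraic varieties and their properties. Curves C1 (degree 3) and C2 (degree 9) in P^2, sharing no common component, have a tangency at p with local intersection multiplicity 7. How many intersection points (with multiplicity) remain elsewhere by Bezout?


By Bezout's theorem, the total intersection number is d1 * d2.
Total = 3 * 9 = 27
Intersection multiplicity at p = 7
Remaining intersections = 27 - 7 = 20

20


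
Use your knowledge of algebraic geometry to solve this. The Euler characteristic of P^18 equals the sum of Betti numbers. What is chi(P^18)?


The complex projective space P^18 has one cell in each even real dimension 0, 2, ..., 36.
The cohomology groups are H^{2k}(P^18) = Z for k = 0,...,18, and 0 otherwise.
Euler characteristic = sum of Betti numbers = 1 per even-dimensional cohomology group.
chi(P^18) = 18 + 1 = 19

19


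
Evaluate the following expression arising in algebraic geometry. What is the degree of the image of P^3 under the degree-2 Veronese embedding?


The Veronese variety v_2(P^3) has degree d^r.
d^r = 2^3 = 8

8


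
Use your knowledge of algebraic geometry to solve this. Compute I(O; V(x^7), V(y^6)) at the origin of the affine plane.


The intersection multiplicity of V(x^a) and V(y^b) at the origin is:
I(O; V(x^7), V(y^6)) = dim_k(k[x,y]/(x^7, y^6))
A basis for k[x,y]/(x^7, y^6) is the set of monomials x^i * y^j
where 0 <= i < 7 and 0 <= j < 6.
The number of such monomials is 7 * 6 = 42

42


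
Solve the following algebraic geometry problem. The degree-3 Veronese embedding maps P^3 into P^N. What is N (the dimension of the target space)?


The Veronese embedding v_d: P^n -> P^N maps each point to all
degree-d monomials in n+1 homogeneous coordinates.
N = C(n+d, d) - 1
N = C(3+3, 3) - 1
N = C(6, 3) - 1
C(6, 3) = 20
N = 20 - 1 = 19

19


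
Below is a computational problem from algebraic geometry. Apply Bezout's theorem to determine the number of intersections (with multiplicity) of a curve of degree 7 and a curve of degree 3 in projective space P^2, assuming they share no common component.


Bezout's theorem states the intersection count equals the product of degrees.
Intersection count = 7 * 3 = 21

21


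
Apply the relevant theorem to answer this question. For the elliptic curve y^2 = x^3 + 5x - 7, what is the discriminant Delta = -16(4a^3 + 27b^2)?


Compute each component:
4a^3 = 4*5^3 = 4*125 = 500
27b^2 = 27*(-7)^2 = 27*49 = 1323
4a^3 + 27b^2 = 500 + 1323 = 1823
Delta = -16*1823 = -29168

-29168


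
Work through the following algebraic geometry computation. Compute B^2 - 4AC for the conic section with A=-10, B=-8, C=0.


The discriminant of a conic Ax^2 + Bxy + Cy^2 + ... = 0 is B^2 - 4AC.
B^2 = (-8)^2 = 64
4AC = 4*(-10)*0 = 0
Discriminant = 64 + 0 = 64

64
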